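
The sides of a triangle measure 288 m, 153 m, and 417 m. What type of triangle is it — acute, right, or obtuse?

obtuse

Compare the square of the longest side to the sum of squares of the other two: 153² + 288² = 106353 < 173889 = 417².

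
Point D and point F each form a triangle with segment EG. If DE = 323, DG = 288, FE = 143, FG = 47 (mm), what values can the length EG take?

96 < EG < 190

From triangle DEG: |323 − 288| < EG < 323 + 288, i.e. 35 < EG < 611.
From triangle FEG: 96 < EG < 190.
Both must hold, so EG lies in the intersection.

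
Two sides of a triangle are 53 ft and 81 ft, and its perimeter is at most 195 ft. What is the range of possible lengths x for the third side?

Triangle inequality alone gives 28 < x < 134.
The perimeter condition gives x ≤ 195 − 53 − 81 = 61.
Intersecting the two: 28 < x ≤ 61.

28 < x ≤ 61 ft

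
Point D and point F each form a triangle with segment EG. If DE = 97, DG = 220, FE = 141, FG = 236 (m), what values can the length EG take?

From triangle DEG: |97 − 220| < EG < 97 + 220, i.e. 123 < EG < 317.
From triangle FEG: 95 < EG < 377.
Both must hold, so EG lies in the intersection.

123 < EG < 317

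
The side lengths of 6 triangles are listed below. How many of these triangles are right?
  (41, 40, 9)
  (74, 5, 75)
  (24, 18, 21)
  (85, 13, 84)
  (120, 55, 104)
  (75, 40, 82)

(41,40,9): 9²+40² = 1681 = 41² → right
(74,5,75): 5²+74² = 5501 < 5625 = 75² → obtuse
(24,18,21): 18²+21² = 765 > 576 = 24² → acute
(85,13,84): 13²+84² = 7225 = 85² → right
(120,55,104): 55²+104² = 13841 < 14400 = 120² → obtuse
(75,40,82): 40²+75² = 7225 > 6724 = 82² → acute
2 of the 6 are right.

2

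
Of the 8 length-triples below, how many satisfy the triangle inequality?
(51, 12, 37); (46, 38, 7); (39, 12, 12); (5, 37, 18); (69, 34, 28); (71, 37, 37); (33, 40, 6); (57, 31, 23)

1

(12,37,51): 12+37 ≤ 51 → not valid
(7,38,46): 7+38 ≤ 46 → not valid
(12,12,39): 12+12 ≤ 39 → not valid
(5,18,37): 5+18 ≤ 37 → not valid
(28,34,69): 28+34 ≤ 69 → not valid
(37,37,71): 37+37 > 71 → valid
(6,33,40): 6+33 ≤ 40 → not valid
(23,31,57): 23+31 ≤ 57 → not valid
1 of the 8 triples forms a triangle.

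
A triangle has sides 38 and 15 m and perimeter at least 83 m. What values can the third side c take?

30 ≤ c < 53 m

Triangle inequality alone gives 23 < c < 53.
The perimeter condition gives c ≥ 83 − 38 − 15 = 30.
Intersecting the two: 30 ≤ c < 53.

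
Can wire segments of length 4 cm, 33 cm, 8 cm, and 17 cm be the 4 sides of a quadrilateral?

No

For a quadrilateral, each side must be shorter than the sum of the others.
Here the longest side is 33, but the remaining 3 sides sum to only 29.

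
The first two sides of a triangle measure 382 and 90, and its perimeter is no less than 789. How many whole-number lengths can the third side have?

Triangle inequality: 292 < x < 472. Perimeter ≥ 789 gives x ≥ 789 − 382 − 90 = 317.
So 317 ≤ x < 472; integers 317 through 471: 155 values.

155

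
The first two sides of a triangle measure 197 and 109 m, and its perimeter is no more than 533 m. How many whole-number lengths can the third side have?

Triangle inequality: 88 < x < 306. Perimeter ≤ 533 gives x ≤ 533 − 197 − 109 = 227.
So 88 < x ≤ 227; integers 89 through 227: 139 values.

139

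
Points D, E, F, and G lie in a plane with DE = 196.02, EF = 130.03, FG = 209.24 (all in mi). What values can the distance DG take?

0 ≤ DG ≤ 535.29 mi

The maximum is all hops collinear in one direction: 196.02 + 130.03 + 209.24 = 535.29.
The longest hop is 209.24; the others sum to 326.05. Since 209.24 ≤ 326.05, the path can fold back on itself completely, so the minimum distance is 0.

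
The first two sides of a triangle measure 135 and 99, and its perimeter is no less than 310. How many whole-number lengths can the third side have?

158

Triangle inequality: 36 < x < 234. Perimeter ≥ 310 gives x ≥ 310 − 135 − 99 = 76.
So 76 ≤ x < 234; integers 76 through 233: 158 values.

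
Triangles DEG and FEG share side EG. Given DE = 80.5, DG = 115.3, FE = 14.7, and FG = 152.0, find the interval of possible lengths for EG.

137.3 < EG < 166.7

From triangle DEG: |80.5 − 115.3| < EG < 80.5 + 115.3, i.e. 34.8 < EG < 195.8.
From triangle FEG: 137.3 < EG < 166.7.
Both must hold, so EG lies in the intersection.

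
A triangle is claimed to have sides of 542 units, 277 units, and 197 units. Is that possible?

No

The longest side is 542, but the other two sum to only 474.
474 < 542, so the triangle inequality fails.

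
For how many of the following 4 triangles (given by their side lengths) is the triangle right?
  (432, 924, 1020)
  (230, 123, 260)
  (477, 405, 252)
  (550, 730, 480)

(432,924,1020): 432²+924² = 1040400 = 1020² → right
(230,123,260): 123²+230² = 68029 > 67600 = 260² → acute
(477,405,252): 252²+405² = 227529 = 477² → right
(550,730,480): 480²+550² = 532900 = 730² → right
3 of the 4 are right.

3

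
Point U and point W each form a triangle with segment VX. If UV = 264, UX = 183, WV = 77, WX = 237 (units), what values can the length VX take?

From triangle UVX: |264 − 183| < VX < 264 + 183, i.e. 81 < VX < 447.
From triangle WVX: 160 < VX < 314.
Both must hold, so VX lies in the intersection.

160 < VX < 314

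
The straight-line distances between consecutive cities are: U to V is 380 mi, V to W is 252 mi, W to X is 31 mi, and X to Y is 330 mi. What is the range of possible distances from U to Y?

The maximum is all hops collinear in one direction: 380 + 252 + 31 + 330 = 993.
The longest hop is 380; the others sum to 613. Since 380 ≤ 613, the path can fold back on itself completely, so the minimum distance is 0.

0 ≤ UY ≤ 993 mi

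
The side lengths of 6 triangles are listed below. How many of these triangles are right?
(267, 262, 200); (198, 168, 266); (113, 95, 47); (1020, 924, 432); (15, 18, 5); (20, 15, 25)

2

(267,262,200): 200²+262² = 108644 > 71289 = 267² → acute
(198,168,266): 168²+198² = 67428 < 70756 = 266² → obtuse
(113,95,47): 47²+95² = 11234 < 12769 = 113² → obtuse
(1020,924,432): 432²+924² = 1040400 = 1020² → right
(15,18,5): 5²+15² = 250 < 324 = 18² → obtuse
(20,15,25): 15²+20² = 625 = 25² → right
2 of the 6 are right.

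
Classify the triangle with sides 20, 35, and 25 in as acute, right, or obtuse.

obtuse

Compare the square of the longest side to the sum of squares of the other two: 20² + 25² = 1025 < 1225 = 35².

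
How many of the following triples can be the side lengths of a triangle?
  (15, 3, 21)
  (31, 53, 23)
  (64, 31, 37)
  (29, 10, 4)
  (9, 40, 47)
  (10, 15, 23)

(3,15,21): 3+15 ≤ 21 → not valid
(23,31,53): 23+31 > 53 → valid
(31,37,64): 31+37 > 64 → valid
(4,10,29): 4+10 ≤ 29 → not valid
(9,40,47): 9+40 > 47 → valid
(10,15,23): 10+15 > 23 → valid
4 of the 6 triples form a triangle.

4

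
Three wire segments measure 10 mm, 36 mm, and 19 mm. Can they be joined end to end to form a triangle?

No

The longest side is 36, but the other two sum to only 29.
29 < 36, so the triangle inequality fails.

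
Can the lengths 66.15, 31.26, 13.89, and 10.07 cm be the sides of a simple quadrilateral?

For a quadrilateral, each side must be shorter than the sum of the others.
Here the longest side is 66.15, but the remaining 3 sides sum to only 55.22.

No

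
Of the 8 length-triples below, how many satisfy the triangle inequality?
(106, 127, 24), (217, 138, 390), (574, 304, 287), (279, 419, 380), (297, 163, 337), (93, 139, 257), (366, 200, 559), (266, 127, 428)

(24,106,127): 24+106 > 127 → valid
(138,217,390): 138+217 ≤ 390 → not valid
(287,304,574): 287+304 > 574 → valid
(279,380,419): 279+380 > 419 → valid
(163,297,337): 163+297 > 337 → valid
(93,139,257): 93+139 ≤ 257 → not valid
(200,366,559): 200+366 > 559 → valid
(127,266,428): 127+266 ≤ 428 → not valid
5 of the 8 triples form a triangle.

5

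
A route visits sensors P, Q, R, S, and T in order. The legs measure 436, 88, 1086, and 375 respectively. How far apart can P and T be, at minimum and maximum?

The maximum is all hops collinear in one direction: 436 + 88 + 1086 + 375 = 1985.
The longest hop is 1086; the others sum to 899. Folding the others back against it leaves at least 1086 − 899 = 187.

187 ≤ PT ≤ 1985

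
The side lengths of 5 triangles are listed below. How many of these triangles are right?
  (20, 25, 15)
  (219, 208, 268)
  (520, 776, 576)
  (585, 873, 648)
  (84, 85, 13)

(20,25,15): 15²+20² = 625 = 25² → right
(219,208,268): 208²+219² = 91225 > 71824 = 268² → acute
(520,776,576): 520²+576² = 602176 = 776² → right
(585,873,648): 585²+648² = 762129 = 873² → right
(84,85,13): 13²+84² = 7225 = 85² → right
4 of the 5 are right.

4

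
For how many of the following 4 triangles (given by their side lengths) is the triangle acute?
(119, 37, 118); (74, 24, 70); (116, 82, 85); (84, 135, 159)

(119,37,118): 37²+118² = 15293 > 14161 = 119² → acute
(74,24,70): 24²+70² = 5476 = 74² → right
(116,82,85): 82²+85² = 13949 > 13456 = 116² → acute
(84,135,159): 84²+135² = 25281 = 159² → right
2 of the 4 are acute.

2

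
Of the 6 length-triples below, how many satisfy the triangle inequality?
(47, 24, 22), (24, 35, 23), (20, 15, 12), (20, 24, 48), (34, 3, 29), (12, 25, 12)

2

(22,24,47): 22+24 ≤ 47 → not valid
(23,24,35): 23+24 > 35 → valid
(12,15,20): 12+15 > 20 → valid
(20,24,48): 20+24 ≤ 48 → not valid
(3,29,34): 3+29 ≤ 34 → not valid
(12,12,25): 12+12 ≤ 25 → not valid
2 of the 6 triples form a triangle.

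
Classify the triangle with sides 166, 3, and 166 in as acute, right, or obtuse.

Compare the square of the longest side to the sum of squares of the other two: 3² + 166² = 27565 > 27556 = 166².

acute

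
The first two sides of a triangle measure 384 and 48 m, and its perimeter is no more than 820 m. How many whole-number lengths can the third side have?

52

Triangle inequality: 336 < x < 432. Perimeter ≤ 820 gives x ≤ 820 − 384 − 48 = 388.
So 336 < x ≤ 388; integers 337 through 388: 52 values.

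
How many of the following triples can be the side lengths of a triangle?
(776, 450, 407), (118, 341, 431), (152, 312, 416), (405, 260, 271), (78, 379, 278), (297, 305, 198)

(407,450,776): 407+450 > 776 → valid
(118,341,431): 118+341 > 431 → valid
(152,312,416): 152+312 > 416 → valid
(260,271,405): 260+271 > 405 → valid
(78,278,379): 78+278 ≤ 379 → not valid
(198,297,305): 198+297 > 305 → valid
5 of the 6 triples form a triangle.

5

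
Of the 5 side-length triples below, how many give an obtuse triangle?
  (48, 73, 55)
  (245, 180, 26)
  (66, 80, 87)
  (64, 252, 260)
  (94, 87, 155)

(48,73,55): 48²+55² = 5329 = 73² → right
(245,180,26): 26+180 ≤ 245, not a triangle
(66,80,87): 66²+80² = 10756 > 7569 = 87² → acute
(64,252,260): 64²+252² = 67600 = 260² → right
(94,87,155): 87²+94² = 16405 < 24025 = 155² → obtuse
1 of the 5 is obtuse.

1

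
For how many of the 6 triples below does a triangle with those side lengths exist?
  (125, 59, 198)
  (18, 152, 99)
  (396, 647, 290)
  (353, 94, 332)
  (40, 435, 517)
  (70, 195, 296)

2

(59,125,198): 59+125 ≤ 198 → not valid
(18,99,152): 18+99 ≤ 152 → not valid
(290,396,647): 290+396 > 647 → valid
(94,332,353): 94+332 > 353 → valid
(40,435,517): 40+435 ≤ 517 → not valid
(70,195,296): 70+195 ≤ 296 → not valid
2 of the 6 triples form a triangle.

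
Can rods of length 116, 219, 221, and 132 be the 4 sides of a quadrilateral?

Yes

A quadrilateral exists iff every side is shorter than the sum of the others — equivalently, the longest side is less than the sum of the rest.
Longest side 221 < 467 (sum of the remaining 3), so yes.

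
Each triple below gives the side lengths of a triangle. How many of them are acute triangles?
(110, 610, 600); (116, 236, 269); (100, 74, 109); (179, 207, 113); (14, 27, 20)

2

(110,610,600): 110²+600² = 372100 = 610² → right
(116,236,269): 116²+236² = 69152 < 72361 = 269² → obtuse
(100,74,109): 74²+100² = 15476 > 11881 = 109² → acute
(179,207,113): 113²+179² = 44810 > 42849 = 207² → acute
(14,27,20): 14²+20² = 596 < 729 = 27² → obtuse
2 of the 5 are acute.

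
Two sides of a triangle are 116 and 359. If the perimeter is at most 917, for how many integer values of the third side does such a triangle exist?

199

Triangle inequality: 243 < x < 475. Perimeter ≤ 917 gives x ≤ 917 − 116 − 359 = 442.
So 243 < x ≤ 442; integers 244 through 442: 199 values.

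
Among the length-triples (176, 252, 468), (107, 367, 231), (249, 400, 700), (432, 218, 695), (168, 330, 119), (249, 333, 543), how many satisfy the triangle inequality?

(176,252,468): 176+252 ≤ 468 → not valid
(107,231,367): 107+231 ≤ 367 → not valid
(249,400,700): 249+400 ≤ 700 → not valid
(218,432,695): 218+432 ≤ 695 → not valid
(119,168,330): 119+168 ≤ 330 → not valid
(249,333,543): 249+333 > 543 → valid
1 of the 6 triples forms a triangle.

1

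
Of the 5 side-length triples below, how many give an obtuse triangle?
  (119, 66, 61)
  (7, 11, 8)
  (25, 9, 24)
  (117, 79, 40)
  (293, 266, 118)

4

(119,66,61): 61²+66² = 8077 < 14161 = 119² → obtuse
(7,11,8): 7²+8² = 113 < 121 = 11² → obtuse
(25,9,24): 9²+24² = 657 > 625 = 25² → acute
(117,79,40): 40²+79² = 7841 < 13689 = 117² → obtuse
(293,266,118): 118²+266² = 84680 < 85849 = 293² → obtuse
4 of the 5 are obtuse.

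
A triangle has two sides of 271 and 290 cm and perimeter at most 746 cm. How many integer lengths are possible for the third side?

Triangle inequality: 19 < x < 561. Perimeter ≤ 746 gives x ≤ 746 − 271 − 290 = 185.
So 19 < x ≤ 185; integers 20 through 185: 166 values.

166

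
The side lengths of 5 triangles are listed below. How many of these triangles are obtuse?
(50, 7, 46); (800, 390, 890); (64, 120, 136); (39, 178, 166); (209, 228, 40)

3

(50,7,46): 7²+46² = 2165 < 2500 = 50² → obtuse
(800,390,890): 390²+800² = 792100 = 890² → right
(64,120,136): 64²+120² = 18496 = 136² → right
(39,178,166): 39²+166² = 29077 < 31684 = 178² → obtuse
(209,228,40): 40²+209² = 45281 < 51984 = 228² → obtuse
3 of the 5 are obtuse.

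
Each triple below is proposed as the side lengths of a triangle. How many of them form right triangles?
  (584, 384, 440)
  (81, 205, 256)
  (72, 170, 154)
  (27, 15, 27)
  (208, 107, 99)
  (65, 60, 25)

3

(584,384,440): 384²+440² = 341056 = 584² → right
(81,205,256): 81²+205² = 48586 < 65536 = 256² → obtuse
(72,170,154): 72²+154² = 28900 = 170² → right
(27,15,27): 15²+27² = 954 > 729 = 27² → acute
(208,107,99): 99+107 ≤ 208, not a triangle
(65,60,25): 25²+60² = 4225 = 65² → right
3 of the 6 are right.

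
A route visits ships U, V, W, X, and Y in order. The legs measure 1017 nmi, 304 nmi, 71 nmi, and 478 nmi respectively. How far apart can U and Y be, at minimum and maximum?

The maximum is all hops collinear in one direction: 1017 + 304 + 71 + 478 = 1870.
The longest hop is 1017; the others sum to 853. Folding the others back against it leaves at least 1017 − 853 = 164.

164 ≤ UY ≤ 1870 nmi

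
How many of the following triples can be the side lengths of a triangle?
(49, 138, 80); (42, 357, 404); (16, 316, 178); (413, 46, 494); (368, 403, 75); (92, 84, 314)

(49,80,138): 49+80 ≤ 138 → not valid
(42,357,404): 42+357 ≤ 404 → not valid
(16,178,316): 16+178 ≤ 316 → not valid
(46,413,494): 46+413 ≤ 494 → not valid
(75,368,403): 75+368 > 403 → valid
(84,92,314): 84+92 ≤ 314 → not valid
1 of the 6 triples forms a triangle.

1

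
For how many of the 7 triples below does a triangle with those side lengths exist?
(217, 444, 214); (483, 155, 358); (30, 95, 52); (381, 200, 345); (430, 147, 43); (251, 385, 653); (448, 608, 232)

(214,217,444): 214+217 ≤ 444 → not valid
(155,358,483): 155+358 > 483 → valid
(30,52,95): 30+52 ≤ 95 → not valid
(200,345,381): 200+345 > 381 → valid
(43,147,430): 43+147 ≤ 430 → not valid
(251,385,653): 251+385 ≤ 653 → not valid
(232,448,608): 232+448 > 608 → valid
3 of the 7 triples form a triangle.

3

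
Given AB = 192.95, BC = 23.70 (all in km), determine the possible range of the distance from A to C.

169.25 ≤ AC ≤ 216.65 km

By the triangle inequality, |192.95 − 23.70| ≤ AC ≤ 192.95 + 23.70.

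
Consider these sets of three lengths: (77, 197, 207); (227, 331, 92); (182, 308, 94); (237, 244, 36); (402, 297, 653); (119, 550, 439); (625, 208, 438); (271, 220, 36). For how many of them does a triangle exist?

(77,197,207): 77+197 > 207 → valid
(92,227,331): 92+227 ≤ 331 → not valid
(94,182,308): 94+182 ≤ 308 → not valid
(36,237,244): 36+237 > 244 → valid
(297,402,653): 297+402 > 653 → valid
(119,439,550): 119+439 > 550 → valid
(208,438,625): 208+438 > 625 → valid
(36,220,271): 36+220 ≤ 271 → not valid
5 of the 8 triples form a triangle.

5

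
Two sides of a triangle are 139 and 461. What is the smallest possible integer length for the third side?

The third side must be strictly greater than |139 − 461| = 322.
The smallest integer above 322 is 323.

323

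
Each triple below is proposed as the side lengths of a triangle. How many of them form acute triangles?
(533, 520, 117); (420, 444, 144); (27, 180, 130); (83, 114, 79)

(533,520,117): 117²+520² = 284089 = 533² → right
(420,444,144): 144²+420² = 197136 = 444² → right
(27,180,130): 27+130 ≤ 180, not a triangle
(83,114,79): 79²+83² = 13130 > 12996 = 114² → acute
1 of the 4 is acute.

1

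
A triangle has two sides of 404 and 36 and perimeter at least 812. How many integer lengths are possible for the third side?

Triangle inequality: 368 < x < 440. Perimeter ≥ 812 gives x ≥ 812 − 404 − 36 = 372.
So 372 ≤ x < 440; integers 372 through 439: 68 values.

68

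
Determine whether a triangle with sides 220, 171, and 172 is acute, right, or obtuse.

acute

Compare the square of the longest side to the sum of squares of the other two: 171² + 172² = 58825 > 48400 = 220².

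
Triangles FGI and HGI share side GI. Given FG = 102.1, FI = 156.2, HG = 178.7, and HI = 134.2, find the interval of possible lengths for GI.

54.1 < GI < 258.3

From triangle FGI: |102.1 − 156.2| < GI < 102.1 + 156.2, i.e. 54.1 < GI < 258.3.
From triangle HGI: 44.5 < GI < 312.9.
Both must hold, so GI lies in the intersection.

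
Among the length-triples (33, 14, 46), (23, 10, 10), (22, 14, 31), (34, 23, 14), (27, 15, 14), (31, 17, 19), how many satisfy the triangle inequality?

5

(14,33,46): 14+33 > 46 → valid
(10,10,23): 10+10 ≤ 23 → not valid
(14,22,31): 14+22 > 31 → valid
(14,23,34): 14+23 > 34 → valid
(14,15,27): 14+15 > 27 → valid
(17,19,31): 17+19 > 31 → valid
5 of the 6 triples form a triangle.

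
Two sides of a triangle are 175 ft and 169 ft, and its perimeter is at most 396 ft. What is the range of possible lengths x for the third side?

6 < x ≤ 52

Triangle inequality alone gives 6 < x < 344.
The perimeter condition gives x ≤ 396 − 175 − 169 = 52.
Intersecting the two: 6 < x ≤ 52.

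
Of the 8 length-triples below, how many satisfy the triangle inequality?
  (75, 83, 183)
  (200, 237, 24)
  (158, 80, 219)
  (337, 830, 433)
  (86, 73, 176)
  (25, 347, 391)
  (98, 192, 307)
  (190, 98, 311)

(75,83,183): 75+83 ≤ 183 → not valid
(24,200,237): 24+200 ≤ 237 → not valid
(80,158,219): 80+158 > 219 → valid
(337,433,830): 337+433 ≤ 830 → not valid
(73,86,176): 73+86 ≤ 176 → not valid
(25,347,391): 25+347 ≤ 391 → not valid
(98,192,307): 98+192 ≤ 307 → not valid
(98,190,311): 98+190 ≤ 311 → not valid
1 of the 8 triples forms a triangle.

1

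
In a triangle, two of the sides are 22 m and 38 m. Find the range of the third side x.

By the triangle inequality, x must be less than 22 + 38 = 60 and greater than |22 − 38| = 16.

16 < x < 60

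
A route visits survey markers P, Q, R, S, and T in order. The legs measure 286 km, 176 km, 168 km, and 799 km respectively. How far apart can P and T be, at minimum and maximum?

169 ≤ PT ≤ 1429 km

The maximum is all hops collinear in one direction: 286 + 176 + 168 + 799 = 1429.
The longest hop is 799; the others sum to 630. Folding the others back against it leaves at least 799 − 630 = 169.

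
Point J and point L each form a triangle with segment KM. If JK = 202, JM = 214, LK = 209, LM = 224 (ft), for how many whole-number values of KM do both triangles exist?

From triangle JKM: 12 < KM < 416.
From triangle LKM: 15 < KM < 433.
Intersection: 15 < KM < 416, so integers 16 through 415: 400 values.

400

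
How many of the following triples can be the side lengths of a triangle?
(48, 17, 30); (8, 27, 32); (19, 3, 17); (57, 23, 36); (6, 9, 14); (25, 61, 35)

(17,30,48): 17+30 ≤ 48 → not valid
(8,27,32): 8+27 > 32 → valid
(3,17,19): 3+17 > 19 → valid
(23,36,57): 23+36 > 57 → valid
(6,9,14): 6+9 > 14 → valid
(25,35,61): 25+35 ≤ 61 → not valid
4 of the 6 triples form a triangle.

4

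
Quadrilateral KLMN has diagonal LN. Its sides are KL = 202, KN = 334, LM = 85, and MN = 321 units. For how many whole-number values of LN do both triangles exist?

From triangle KLN: 132 < LN < 536.
From triangle MLN: 236 < LN < 406.
Intersection: 236 < LN < 406, so integers 237 through 405: 169 values.

169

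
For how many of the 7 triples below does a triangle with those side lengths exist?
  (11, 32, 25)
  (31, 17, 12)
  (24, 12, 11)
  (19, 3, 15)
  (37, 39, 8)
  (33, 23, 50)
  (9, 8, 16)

(11,25,32): 11+25 > 32 → valid
(12,17,31): 12+17 ≤ 31 → not valid
(11,12,24): 11+12 ≤ 24 → not valid
(3,15,19): 3+15 ≤ 19 → not valid
(8,37,39): 8+37 > 39 → valid
(23,33,50): 23+33 > 50 → valid
(8,9,16): 8+9 > 16 → valid
4 of the 7 triples form a triangle.

4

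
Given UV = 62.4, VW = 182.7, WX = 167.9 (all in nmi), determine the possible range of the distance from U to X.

The maximum is all hops collinear in one direction: 62.4 + 182.7 + 167.9 = 413.0.
The longest hop is 182.7; the others sum to 230.3. Since 182.7 ≤ 230.3, the path can fold back on itself completely, so the minimum distance is 0.

0 ≤ UX ≤ 413.0 nmi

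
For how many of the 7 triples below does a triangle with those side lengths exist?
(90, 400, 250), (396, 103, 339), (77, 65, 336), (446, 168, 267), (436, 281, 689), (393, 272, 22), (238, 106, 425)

2

(90,250,400): 90+250 ≤ 400 → not valid
(103,339,396): 103+339 > 396 → valid
(65,77,336): 65+77 ≤ 336 → not valid
(168,267,446): 168+267 ≤ 446 → not valid
(281,436,689): 281+436 > 689 → valid
(22,272,393): 22+272 ≤ 393 → not valid
(106,238,425): 106+238 ≤ 425 → not valid
2 of the 7 triples form a triangle.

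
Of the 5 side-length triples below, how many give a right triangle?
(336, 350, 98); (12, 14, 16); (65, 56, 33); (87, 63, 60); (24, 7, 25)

(336,350,98): 98²+336² = 122500 = 350² → right
(12,14,16): 12²+14² = 340 > 256 = 16² → acute
(65,56,33): 33²+56² = 4225 = 65² → right
(87,63,60): 60²+63² = 7569 = 87² → right
(24,7,25): 7²+24² = 625 = 25² → right
4 of the 5 are right.

4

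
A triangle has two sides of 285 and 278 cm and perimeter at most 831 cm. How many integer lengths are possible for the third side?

261

Triangle inequality: 7 < x < 563. Perimeter ≤ 831 gives x ≤ 831 − 285 − 278 = 268.
So 7 < x ≤ 268; integers 8 through 268: 261 values.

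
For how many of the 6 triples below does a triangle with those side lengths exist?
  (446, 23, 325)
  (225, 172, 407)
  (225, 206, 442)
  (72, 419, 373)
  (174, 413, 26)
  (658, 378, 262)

1

(23,325,446): 23+325 ≤ 446 → not valid
(172,225,407): 172+225 ≤ 407 → not valid
(206,225,442): 206+225 ≤ 442 → not valid
(72,373,419): 72+373 > 419 → valid
(26,174,413): 26+174 ≤ 413 → not valid
(262,378,658): 262+378 ≤ 658 → not valid
1 of the 6 triples forms a triangle.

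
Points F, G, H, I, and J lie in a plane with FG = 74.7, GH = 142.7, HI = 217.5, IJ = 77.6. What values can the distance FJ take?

0 ≤ FJ ≤ 512.5

The maximum is all hops collinear in one direction: 74.7 + 142.7 + 217.5 + 77.6 = 512.5.
The longest hop is 217.5; the others sum to 295.0. Since 217.5 ≤ 295.0, the path can fold back on itself completely, so the minimum distance is 0.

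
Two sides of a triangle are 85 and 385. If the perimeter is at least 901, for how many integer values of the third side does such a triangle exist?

39

Triangle inequality: 300 < x < 470. Perimeter ≥ 901 gives x ≥ 901 − 85 − 385 = 431.
So 431 ≤ x < 470; integers 431 through 469: 39 values.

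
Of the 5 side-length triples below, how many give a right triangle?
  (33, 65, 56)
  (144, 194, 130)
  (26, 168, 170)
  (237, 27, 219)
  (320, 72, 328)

4

(33,65,56): 33²+56² = 4225 = 65² → right
(144,194,130): 130²+144² = 37636 = 194² → right
(26,168,170): 26²+168² = 28900 = 170² → right
(237,27,219): 27²+219² = 48690 < 56169 = 237² → obtuse
(320,72,328): 72²+320² = 107584 = 328² → right
4 of the 5 are right.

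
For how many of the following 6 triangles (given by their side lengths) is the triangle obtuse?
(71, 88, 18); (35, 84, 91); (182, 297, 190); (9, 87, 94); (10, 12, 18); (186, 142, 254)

(71,88,18): 18²+71² = 5365 < 7744 = 88² → obtuse
(35,84,91): 35²+84² = 8281 = 91² → right
(182,297,190): 182²+190² = 69224 < 88209 = 297² → obtuse
(9,87,94): 9²+87² = 7650 < 8836 = 94² → obtuse
(10,12,18): 10²+12² = 244 < 324 = 18² → obtuse
(186,142,254): 142²+186² = 54760 < 64516 = 254² → obtuse
5 of the 6 are obtuse.

5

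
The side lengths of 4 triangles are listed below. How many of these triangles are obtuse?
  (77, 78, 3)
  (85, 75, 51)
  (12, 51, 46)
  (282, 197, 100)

3

(77,78,3): 3²+77² = 5938 < 6084 = 78² → obtuse
(85,75,51): 51²+75² = 8226 > 7225 = 85² → acute
(12,51,46): 12²+46² = 2260 < 2601 = 51² → obtuse
(282,197,100): 100²+197² = 48809 < 79524 = 282² → obtuse
3 of the 4 are obtuse.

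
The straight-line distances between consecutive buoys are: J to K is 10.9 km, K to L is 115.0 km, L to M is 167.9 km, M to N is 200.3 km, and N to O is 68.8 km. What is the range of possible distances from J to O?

The maximum is all hops collinear in one direction: 10.9 + 115.0 + 167.9 + 200.3 + 68.8 = 562.9.
The longest hop is 200.3; the others sum to 362.6. Since 200.3 ≤ 362.6, the path can fold back on itself completely, so the minimum distance is 0.

0 ≤ JO ≤ 562.9 km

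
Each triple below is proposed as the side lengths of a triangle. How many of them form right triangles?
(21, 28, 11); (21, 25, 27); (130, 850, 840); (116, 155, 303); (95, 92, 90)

1

(21,28,11): 11²+21² = 562 < 784 = 28² → obtuse
(21,25,27): 21²+25² = 1066 > 729 = 27² → acute
(130,850,840): 130²+840² = 722500 = 850² → right
(116,155,303): 116+155 ≤ 303, not a triangle
(95,92,90): 90²+92² = 16564 > 9025 = 95² → acute
1 of the 5 is right.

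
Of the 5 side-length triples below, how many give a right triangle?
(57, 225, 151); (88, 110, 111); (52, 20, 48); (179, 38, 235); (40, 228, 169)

(57,225,151): 57+151 ≤ 225, not a triangle
(88,110,111): 88²+110² = 19844 > 12321 = 111² → acute
(52,20,48): 20²+48² = 2704 = 52² → right
(179,38,235): 38+179 ≤ 235, not a triangle
(40,228,169): 40+169 ≤ 228, not a triangle
1 of the 5 is right.

1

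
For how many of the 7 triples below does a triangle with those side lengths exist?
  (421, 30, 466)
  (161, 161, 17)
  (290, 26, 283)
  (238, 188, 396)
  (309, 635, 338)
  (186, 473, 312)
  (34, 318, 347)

6

(30,421,466): 30+421 ≤ 466 → not valid
(17,161,161): 17+161 > 161 → valid
(26,283,290): 26+283 > 290 → valid
(188,238,396): 188+238 > 396 → valid
(309,338,635): 309+338 > 635 → valid
(186,312,473): 186+312 > 473 → valid
(34,318,347): 34+318 > 347 → valid
6 of the 7 triples form a triangle.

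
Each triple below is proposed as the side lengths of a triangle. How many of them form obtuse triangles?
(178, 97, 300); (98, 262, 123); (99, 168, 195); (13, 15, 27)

1

(178,97,300): 97+178 ≤ 300, not a triangle
(98,262,123): 98+123 ≤ 262, not a triangle
(99,168,195): 99²+168² = 38025 = 195² → right
(13,15,27): 13²+15² = 394 < 729 = 27² → obtuse
1 of the 4 is obtuse.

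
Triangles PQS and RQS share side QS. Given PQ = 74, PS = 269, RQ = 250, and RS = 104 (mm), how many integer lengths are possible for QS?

147

From triangle PQS: 195 < QS < 343.
From triangle RQS: 146 < QS < 354.
Intersection: 195 < QS < 343, so integers 196 through 342: 147 values.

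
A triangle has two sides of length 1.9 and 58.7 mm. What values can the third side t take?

By the triangle inequality, t must be less than 1.9 + 58.7 = 60.6 and greater than |1.9 − 58.7| = 56.8.

56.8 < t < 60.6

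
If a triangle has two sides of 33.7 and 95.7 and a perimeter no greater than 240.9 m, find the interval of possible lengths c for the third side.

62.0 < c ≤ 111.5

Triangle inequality alone gives 62.0 < c < 129.4.
The perimeter condition gives c ≤ 240.9 − 33.7 − 95.7 = 111.5.
Intersecting the two: 62.0 < c ≤ 111.5.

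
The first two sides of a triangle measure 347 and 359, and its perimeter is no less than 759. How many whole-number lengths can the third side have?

Triangle inequality: 12 < x < 706. Perimeter ≥ 759 gives x ≥ 759 − 347 − 359 = 53.
So 53 ≤ x < 706; integers 53 through 705: 653 values.

653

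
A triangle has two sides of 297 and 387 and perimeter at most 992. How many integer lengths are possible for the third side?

Triangle inequality: 90 < x < 684. Perimeter ≤ 992 gives x ≤ 992 − 297 − 387 = 308.
So 90 < x ≤ 308; integers 91 through 308: 218 values.

218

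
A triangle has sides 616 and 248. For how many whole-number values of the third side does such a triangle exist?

495

The third side lies in the open interval (368, 864).
Integers from 369 to 863 inclusive: 863 − 369 + 1 = 495.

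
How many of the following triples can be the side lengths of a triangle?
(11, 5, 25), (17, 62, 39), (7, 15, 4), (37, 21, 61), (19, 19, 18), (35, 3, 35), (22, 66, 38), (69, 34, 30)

(5,11,25): 5+11 ≤ 25 → not valid
(17,39,62): 17+39 ≤ 62 → not valid
(4,7,15): 4+7 ≤ 15 → not valid
(21,37,61): 21+37 ≤ 61 → not valid
(18,19,19): 18+19 > 19 → valid
(3,35,35): 3+35 > 35 → valid
(22,38,66): 22+38 ≤ 66 → not valid
(30,34,69): 30+34 ≤ 69 → not valid
2 of the 8 triples form a triangle.

2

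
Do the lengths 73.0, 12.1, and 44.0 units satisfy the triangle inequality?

No

The longest side is 73.0, but the other two sum to only 56.1.
56.1 < 73.0, so the triangle inequality fails.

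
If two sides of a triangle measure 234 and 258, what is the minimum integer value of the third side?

25

The third side must be strictly greater than |234 − 258| = 24.
The smallest integer above 24 is 25.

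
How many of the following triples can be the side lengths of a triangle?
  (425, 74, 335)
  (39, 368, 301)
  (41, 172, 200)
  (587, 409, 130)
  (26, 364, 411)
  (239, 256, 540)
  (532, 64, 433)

1

(74,335,425): 74+335 ≤ 425 → not valid
(39,301,368): 39+301 ≤ 368 → not valid
(41,172,200): 41+172 > 200 → valid
(130,409,587): 130+409 ≤ 587 → not valid
(26,364,411): 26+364 ≤ 411 → not valid
(239,256,540): 239+256 ≤ 540 → not valid
(64,433,532): 64+433 ≤ 532 → not valid
1 of the 7 triples forms a triangle.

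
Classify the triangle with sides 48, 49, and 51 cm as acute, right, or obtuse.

Compare the square of the longest side to the sum of squares of the other two: 48² + 49² = 4705 > 2601 = 51².

acute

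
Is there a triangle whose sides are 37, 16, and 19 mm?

No

The longest side is 37, but the other two sum to only 35.
35 < 37, so the triangle inequality fails.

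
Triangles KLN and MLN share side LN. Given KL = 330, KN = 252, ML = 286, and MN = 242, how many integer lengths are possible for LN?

449

From triangle KLN: 78 < LN < 582.
From triangle MLN: 44 < LN < 528.
Intersection: 78 < LN < 528, so integers 79 through 527: 449 values.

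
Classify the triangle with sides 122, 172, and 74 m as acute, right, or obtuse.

obtuse

Compare the square of the longest side to the sum of squares of the other two: 74² + 122² = 20360 < 29584 = 172².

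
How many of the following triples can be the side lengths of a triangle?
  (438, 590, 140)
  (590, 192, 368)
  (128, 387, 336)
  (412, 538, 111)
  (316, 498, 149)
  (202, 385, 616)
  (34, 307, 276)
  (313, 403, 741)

(140,438,590): 140+438 ≤ 590 → not valid
(192,368,590): 192+368 ≤ 590 → not valid
(128,336,387): 128+336 > 387 → valid
(111,412,538): 111+412 ≤ 538 → not valid
(149,316,498): 149+316 ≤ 498 → not valid
(202,385,616): 202+385 ≤ 616 → not valid
(34,276,307): 34+276 > 307 → valid
(313,403,741): 313+403 ≤ 741 → not valid
2 of the 8 triples form a triangle.

2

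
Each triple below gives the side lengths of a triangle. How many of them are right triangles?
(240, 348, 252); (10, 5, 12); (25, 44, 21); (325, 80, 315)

(240,348,252): 240²+252² = 121104 = 348² → right
(10,5,12): 5²+10² = 125 < 144 = 12² → obtuse
(25,44,21): 21²+25² = 1066 < 1936 = 44² → obtuse
(325,80,315): 80²+315² = 105625 = 325² → right
2 of the 4 are right.

2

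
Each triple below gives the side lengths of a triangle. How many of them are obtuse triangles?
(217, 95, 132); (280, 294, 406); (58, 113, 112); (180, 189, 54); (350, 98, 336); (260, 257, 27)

3

(217,95,132): 95²+132² = 26449 < 47089 = 217² → obtuse
(280,294,406): 280²+294² = 164836 = 406² → right
(58,113,112): 58²+112² = 15908 > 12769 = 113² → acute
(180,189,54): 54²+180² = 35316 < 35721 = 189² → obtuse
(350,98,336): 98²+336² = 122500 = 350² → right
(260,257,27): 27²+257² = 66778 < 67600 = 260² → obtuse
3 of the 6 are obtuse.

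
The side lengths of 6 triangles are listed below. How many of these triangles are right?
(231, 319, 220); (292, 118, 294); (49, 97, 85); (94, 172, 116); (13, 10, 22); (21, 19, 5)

(231,319,220): 220²+231² = 101761 = 319² → right
(292,118,294): 118²+292² = 99188 > 86436 = 294² → acute
(49,97,85): 49²+85² = 9626 > 9409 = 97² → acute
(94,172,116): 94²+116² = 22292 < 29584 = 172² → obtuse
(13,10,22): 10²+13² = 269 < 484 = 22² → obtuse
(21,19,5): 5²+19² = 386 < 441 = 21² → obtuse
1 of the 6 is right.

1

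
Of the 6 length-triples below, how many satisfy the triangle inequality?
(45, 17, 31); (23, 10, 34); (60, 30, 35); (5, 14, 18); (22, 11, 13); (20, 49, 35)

5

(17,31,45): 17+31 > 45 → valid
(10,23,34): 10+23 ≤ 34 → not valid
(30,35,60): 30+35 > 60 → valid
(5,14,18): 5+14 > 18 → valid
(11,13,22): 11+13 > 22 → valid
(20,35,49): 20+35 > 49 → valid
5 of the 6 triples form a triangle.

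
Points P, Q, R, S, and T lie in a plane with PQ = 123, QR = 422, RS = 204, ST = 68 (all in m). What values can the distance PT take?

The maximum is all hops collinear in one direction: 123 + 422 + 204 + 68 = 817.
The longest hop is 422; the others sum to 395. Folding the others back against it leaves at least 422 − 395 = 27.

27 ≤ PT ≤ 817 m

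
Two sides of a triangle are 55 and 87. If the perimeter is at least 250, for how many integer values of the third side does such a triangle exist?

34

Triangle inequality: 32 < x < 142. Perimeter ≥ 250 gives x ≥ 250 − 55 − 87 = 108.
So 108 ≤ x < 142; integers 108 through 141: 34 values.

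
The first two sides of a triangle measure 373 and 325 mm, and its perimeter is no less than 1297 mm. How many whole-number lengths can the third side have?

99

Triangle inequality: 48 < x < 698. Perimeter ≥ 1297 gives x ≥ 1297 − 373 − 325 = 599.
So 599 ≤ x < 698; integers 599 through 697: 99 values.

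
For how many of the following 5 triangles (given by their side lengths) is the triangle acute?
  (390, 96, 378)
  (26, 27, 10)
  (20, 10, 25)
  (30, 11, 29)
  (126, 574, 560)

(390,96,378): 96²+378² = 152100 = 390² → right
(26,27,10): 10²+26² = 776 > 729 = 27² → acute
(20,10,25): 10²+20² = 500 < 625 = 25² → obtuse
(30,11,29): 11²+29² = 962 > 900 = 30² → acute
(126,574,560): 126²+560² = 329476 = 574² → right
2 of the 5 are acute.

2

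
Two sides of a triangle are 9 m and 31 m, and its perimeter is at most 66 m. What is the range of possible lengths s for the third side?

22 < s ≤ 26 m

Triangle inequality alone gives 22 < s < 40.
The perimeter condition gives s ≤ 66 − 9 − 31 = 26.
Intersecting the two: 22 < s ≤ 26.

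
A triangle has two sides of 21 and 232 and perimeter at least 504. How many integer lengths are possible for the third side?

Triangle inequality: 211 < x < 253. Perimeter ≥ 504 gives x ≥ 504 − 21 − 232 = 251.
So 251 ≤ x < 253; integers 251 through 252: 2 values.

2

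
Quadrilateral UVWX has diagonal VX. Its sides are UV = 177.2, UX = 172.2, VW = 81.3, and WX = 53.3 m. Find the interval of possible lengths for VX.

28.0 < VX < 134.6

From triangle UVX: |177.2 − 172.2| < VX < 177.2 + 172.2, i.e. 5.0 < VX < 349.4.
From triangle WVX: 28.0 < VX < 134.6.
Both must hold, so VX lies in the intersection.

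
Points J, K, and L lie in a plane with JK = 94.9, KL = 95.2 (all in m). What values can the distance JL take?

By the triangle inequality, |94.9 − 95.2| ≤ JL ≤ 94.9 + 95.2.

0.3 ≤ JL ≤ 190.1 m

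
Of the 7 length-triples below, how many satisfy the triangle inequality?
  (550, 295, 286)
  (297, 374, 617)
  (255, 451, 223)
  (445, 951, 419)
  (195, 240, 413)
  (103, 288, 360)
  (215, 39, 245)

(286,295,550): 286+295 > 550 → valid
(297,374,617): 297+374 > 617 → valid
(223,255,451): 223+255 > 451 → valid
(419,445,951): 419+445 ≤ 951 → not valid
(195,240,413): 195+240 > 413 → valid
(103,288,360): 103+288 > 360 → valid
(39,215,245): 39+215 > 245 → valid
6 of the 7 triples form a triangle.

6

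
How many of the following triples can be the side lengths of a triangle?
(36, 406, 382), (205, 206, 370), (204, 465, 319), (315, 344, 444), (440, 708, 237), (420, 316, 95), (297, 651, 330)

4

(36,382,406): 36+382 > 406 → valid
(205,206,370): 205+206 > 370 → valid
(204,319,465): 204+319 > 465 → valid
(315,344,444): 315+344 > 444 → valid
(237,440,708): 237+440 ≤ 708 → not valid
(95,316,420): 95+316 ≤ 420 → not valid
(297,330,651): 297+330 ≤ 651 → not valid
4 of the 7 triples form a triangle.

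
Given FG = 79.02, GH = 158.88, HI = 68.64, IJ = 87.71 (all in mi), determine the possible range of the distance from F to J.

The maximum is all hops collinear in one direction: 79.02 + 158.88 + 68.64 + 87.71 = 394.25.
The longest hop is 158.88; the others sum to 235.37. Since 158.88 ≤ 235.37, the path can fold back on itself completely, so the minimum distance is 0.

0 ≤ FJ ≤ 394.25 mi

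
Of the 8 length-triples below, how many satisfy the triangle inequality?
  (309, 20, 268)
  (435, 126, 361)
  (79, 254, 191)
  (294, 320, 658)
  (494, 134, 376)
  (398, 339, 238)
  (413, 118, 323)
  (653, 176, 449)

5

(20,268,309): 20+268 ≤ 309 → not valid
(126,361,435): 126+361 > 435 → valid
(79,191,254): 79+191 > 254 → valid
(294,320,658): 294+320 ≤ 658 → not valid
(134,376,494): 134+376 > 494 → valid
(238,339,398): 238+339 > 398 → valid
(118,323,413): 118+323 > 413 → valid
(176,449,653): 176+449 ≤ 653 → not valid
5 of the 8 triples form a triangle.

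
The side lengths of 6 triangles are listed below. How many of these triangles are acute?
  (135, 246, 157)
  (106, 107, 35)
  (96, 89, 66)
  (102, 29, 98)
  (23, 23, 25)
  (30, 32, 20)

(135,246,157): 135²+157² = 42874 < 60516 = 246² → obtuse
(106,107,35): 35²+106² = 12461 > 11449 = 107² → acute
(96,89,66): 66²+89² = 12277 > 9216 = 96² → acute
(102,29,98): 29²+98² = 10445 > 10404 = 102² → acute
(23,23,25): 23²+23² = 1058 > 625 = 25² → acute
(30,32,20): 20²+30² = 1300 > 1024 = 32² → acute
5 of the 6 are acute.

5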